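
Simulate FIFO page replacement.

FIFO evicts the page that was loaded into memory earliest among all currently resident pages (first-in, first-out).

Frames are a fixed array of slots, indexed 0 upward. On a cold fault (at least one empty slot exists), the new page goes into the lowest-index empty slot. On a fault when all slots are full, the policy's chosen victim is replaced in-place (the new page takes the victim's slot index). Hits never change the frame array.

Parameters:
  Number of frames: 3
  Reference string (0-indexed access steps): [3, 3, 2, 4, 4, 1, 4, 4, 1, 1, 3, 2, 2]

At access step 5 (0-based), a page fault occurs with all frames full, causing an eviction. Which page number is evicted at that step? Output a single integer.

Step 0: ref 3 -> FAULT, frames=[3,-,-]
Step 1: ref 3 -> HIT, frames=[3,-,-]
Step 2: ref 2 -> FAULT, frames=[3,2,-]
Step 3: ref 4 -> FAULT, frames=[3,2,4]
Step 4: ref 4 -> HIT, frames=[3,2,4]
Step 5: ref 1 -> FAULT, evict 3, frames=[1,2,4]
At step 5: evicted page 3

Answer: 3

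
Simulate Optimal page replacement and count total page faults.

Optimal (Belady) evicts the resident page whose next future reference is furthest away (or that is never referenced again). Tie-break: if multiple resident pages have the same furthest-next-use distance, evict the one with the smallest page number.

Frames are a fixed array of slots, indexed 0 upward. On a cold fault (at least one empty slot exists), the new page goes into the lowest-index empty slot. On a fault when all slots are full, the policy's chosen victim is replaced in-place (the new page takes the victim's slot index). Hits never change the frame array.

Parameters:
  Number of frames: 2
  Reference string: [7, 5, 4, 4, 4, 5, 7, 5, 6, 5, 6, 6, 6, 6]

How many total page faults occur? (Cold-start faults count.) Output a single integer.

Answer: 5

Derivation:
Step 0: ref 7 → FAULT, frames=[7,-]
Step 1: ref 5 → FAULT, frames=[7,5]
Step 2: ref 4 → FAULT (evict 7), frames=[4,5]
Step 3: ref 4 → HIT, frames=[4,5]
Step 4: ref 4 → HIT, frames=[4,5]
Step 5: ref 5 → HIT, frames=[4,5]
Step 6: ref 7 → FAULT (evict 4), frames=[7,5]
Step 7: ref 5 → HIT, frames=[7,5]
Step 8: ref 6 → FAULT (evict 7), frames=[6,5]
Step 9: ref 5 → HIT, frames=[6,5]
Step 10: ref 6 → HIT, frames=[6,5]
Step 11: ref 6 → HIT, frames=[6,5]
Step 12: ref 6 → HIT, frames=[6,5]
Step 13: ref 6 → HIT, frames=[6,5]
Total faults: 5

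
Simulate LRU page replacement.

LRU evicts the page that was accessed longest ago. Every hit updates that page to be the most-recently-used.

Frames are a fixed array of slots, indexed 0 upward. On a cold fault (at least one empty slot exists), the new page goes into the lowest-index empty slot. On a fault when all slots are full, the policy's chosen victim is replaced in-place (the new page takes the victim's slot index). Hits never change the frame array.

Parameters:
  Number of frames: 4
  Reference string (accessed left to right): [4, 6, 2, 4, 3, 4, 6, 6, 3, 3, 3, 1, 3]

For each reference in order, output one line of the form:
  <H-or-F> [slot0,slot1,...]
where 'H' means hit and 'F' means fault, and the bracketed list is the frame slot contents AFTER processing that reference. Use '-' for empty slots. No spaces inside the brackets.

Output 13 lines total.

F [4,-,-,-]
F [4,6,-,-]
F [4,6,2,-]
H [4,6,2,-]
F [4,6,2,3]
H [4,6,2,3]
H [4,6,2,3]
H [4,6,2,3]
H [4,6,2,3]
H [4,6,2,3]
H [4,6,2,3]
F [4,6,1,3]
H [4,6,1,3]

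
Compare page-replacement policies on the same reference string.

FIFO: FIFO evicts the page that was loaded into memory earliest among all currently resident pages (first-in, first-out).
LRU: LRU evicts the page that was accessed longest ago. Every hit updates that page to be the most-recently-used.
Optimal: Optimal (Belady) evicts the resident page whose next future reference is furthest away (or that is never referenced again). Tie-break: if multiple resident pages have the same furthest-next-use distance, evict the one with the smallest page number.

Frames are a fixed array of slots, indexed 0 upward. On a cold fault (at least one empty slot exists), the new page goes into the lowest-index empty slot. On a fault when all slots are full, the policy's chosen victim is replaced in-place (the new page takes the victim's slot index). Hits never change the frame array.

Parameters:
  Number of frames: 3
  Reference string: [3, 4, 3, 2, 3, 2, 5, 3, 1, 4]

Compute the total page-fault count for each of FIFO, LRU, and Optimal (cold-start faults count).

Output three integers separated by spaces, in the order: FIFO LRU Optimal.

--- FIFO ---
  step 0: ref 3 -> FAULT, frames=[3,-,-] (faults so far: 1)
  step 1: ref 4 -> FAULT, frames=[3,4,-] (faults so far: 2)
  step 2: ref 3 -> HIT, frames=[3,4,-] (faults so far: 2)
  step 3: ref 2 -> FAULT, frames=[3,4,2] (faults so far: 3)
  step 4: ref 3 -> HIT, frames=[3,4,2] (faults so far: 3)
  step 5: ref 2 -> HIT, frames=[3,4,2] (faults so far: 3)
  step 6: ref 5 -> FAULT, evict 3, frames=[5,4,2] (faults so far: 4)
  step 7: ref 3 -> FAULT, evict 4, frames=[5,3,2] (faults so far: 5)
  step 8: ref 1 -> FAULT, evict 2, frames=[5,3,1] (faults so far: 6)
  step 9: ref 4 -> FAULT, evict 5, frames=[4,3,1] (faults so far: 7)
  FIFO total faults: 7
--- LRU ---
  step 0: ref 3 -> FAULT, frames=[3,-,-] (faults so far: 1)
  step 1: ref 4 -> FAULT, frames=[3,4,-] (faults so far: 2)
  step 2: ref 3 -> HIT, frames=[3,4,-] (faults so far: 2)
  step 3: ref 2 -> FAULT, frames=[3,4,2] (faults so far: 3)
  step 4: ref 3 -> HIT, frames=[3,4,2] (faults so far: 3)
  step 5: ref 2 -> HIT, frames=[3,4,2] (faults so far: 3)
  step 6: ref 5 -> FAULT, evict 4, frames=[3,5,2] (faults so far: 4)
  step 7: ref 3 -> HIT, frames=[3,5,2] (faults so far: 4)
  step 8: ref 1 -> FAULT, evict 2, frames=[3,5,1] (faults so far: 5)
  step 9: ref 4 -> FAULT, evict 5, frames=[3,4,1] (faults so far: 6)
  LRU total faults: 6
--- Optimal ---
  step 0: ref 3 -> FAULT, frames=[3,-,-] (faults so far: 1)
  step 1: ref 4 -> FAULT, frames=[3,4,-] (faults so far: 2)
  step 2: ref 3 -> HIT, frames=[3,4,-] (faults so far: 2)
  step 3: ref 2 -> FAULT, frames=[3,4,2] (faults so far: 3)
  step 4: ref 3 -> HIT, frames=[3,4,2] (faults so far: 3)
  step 5: ref 2 -> HIT, frames=[3,4,2] (faults so far: 3)
  step 6: ref 5 -> FAULT, evict 2, frames=[3,4,5] (faults so far: 4)
  step 7: ref 3 -> HIT, frames=[3,4,5] (faults so far: 4)
  step 8: ref 1 -> FAULT, evict 3, frames=[1,4,5] (faults so far: 5)
  step 9: ref 4 -> HIT, frames=[1,4,5] (faults so far: 5)
  Optimal total faults: 5

Answer: 7 6 5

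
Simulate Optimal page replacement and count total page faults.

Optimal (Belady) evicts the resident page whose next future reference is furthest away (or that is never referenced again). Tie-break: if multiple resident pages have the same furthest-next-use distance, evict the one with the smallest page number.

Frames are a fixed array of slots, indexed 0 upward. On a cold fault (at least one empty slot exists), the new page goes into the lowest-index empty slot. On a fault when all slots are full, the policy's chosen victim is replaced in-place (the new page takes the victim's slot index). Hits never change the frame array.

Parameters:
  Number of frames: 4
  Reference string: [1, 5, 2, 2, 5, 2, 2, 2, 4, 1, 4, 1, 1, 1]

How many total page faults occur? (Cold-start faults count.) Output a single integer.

Answer: 4

Derivation:
Step 0: ref 1 → FAULT, frames=[1,-,-,-]
Step 1: ref 5 → FAULT, frames=[1,5,-,-]
Step 2: ref 2 → FAULT, frames=[1,5,2,-]
Step 3: ref 2 → HIT, frames=[1,5,2,-]
Step 4: ref 5 → HIT, frames=[1,5,2,-]
Step 5: ref 2 → HIT, frames=[1,5,2,-]
Step 6: ref 2 → HIT, frames=[1,5,2,-]
Step 7: ref 2 → HIT, frames=[1,5,2,-]
Step 8: ref 4 → FAULT, frames=[1,5,2,4]
Step 9: ref 1 → HIT, frames=[1,5,2,4]
Step 10: ref 4 → HIT, frames=[1,5,2,4]
Step 11: ref 1 → HIT, frames=[1,5,2,4]
Step 12: ref 1 → HIT, frames=[1,5,2,4]
Step 13: ref 1 → HIT, frames=[1,5,2,4]
Total faults: 4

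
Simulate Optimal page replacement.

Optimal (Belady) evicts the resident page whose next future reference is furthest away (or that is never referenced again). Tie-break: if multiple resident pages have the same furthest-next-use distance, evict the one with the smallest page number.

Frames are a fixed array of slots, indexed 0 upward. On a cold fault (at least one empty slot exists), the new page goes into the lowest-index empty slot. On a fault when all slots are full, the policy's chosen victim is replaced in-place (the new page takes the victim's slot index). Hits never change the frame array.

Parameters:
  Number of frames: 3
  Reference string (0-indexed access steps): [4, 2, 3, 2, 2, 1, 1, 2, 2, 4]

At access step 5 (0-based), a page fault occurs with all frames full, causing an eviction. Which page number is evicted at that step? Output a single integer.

Step 0: ref 4 -> FAULT, frames=[4,-,-]
Step 1: ref 2 -> FAULT, frames=[4,2,-]
Step 2: ref 3 -> FAULT, frames=[4,2,3]
Step 3: ref 2 -> HIT, frames=[4,2,3]
Step 4: ref 2 -> HIT, frames=[4,2,3]
Step 5: ref 1 -> FAULT, evict 3, frames=[4,2,1]
At step 5: evicted page 3

Answer: 3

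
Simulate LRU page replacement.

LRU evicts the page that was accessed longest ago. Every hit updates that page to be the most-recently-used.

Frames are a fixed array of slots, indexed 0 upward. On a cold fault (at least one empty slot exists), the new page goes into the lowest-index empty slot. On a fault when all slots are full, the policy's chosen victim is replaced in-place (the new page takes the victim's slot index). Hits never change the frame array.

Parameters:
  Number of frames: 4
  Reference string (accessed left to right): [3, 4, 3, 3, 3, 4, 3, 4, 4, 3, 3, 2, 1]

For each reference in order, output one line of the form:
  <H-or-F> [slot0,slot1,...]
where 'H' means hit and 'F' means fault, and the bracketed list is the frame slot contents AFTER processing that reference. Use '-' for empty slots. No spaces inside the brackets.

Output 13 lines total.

F [3,-,-,-]
F [3,4,-,-]
H [3,4,-,-]
H [3,4,-,-]
H [3,4,-,-]
H [3,4,-,-]
H [3,4,-,-]
H [3,4,-,-]
H [3,4,-,-]
H [3,4,-,-]
H [3,4,-,-]
F [3,4,2,-]
F [3,4,2,1]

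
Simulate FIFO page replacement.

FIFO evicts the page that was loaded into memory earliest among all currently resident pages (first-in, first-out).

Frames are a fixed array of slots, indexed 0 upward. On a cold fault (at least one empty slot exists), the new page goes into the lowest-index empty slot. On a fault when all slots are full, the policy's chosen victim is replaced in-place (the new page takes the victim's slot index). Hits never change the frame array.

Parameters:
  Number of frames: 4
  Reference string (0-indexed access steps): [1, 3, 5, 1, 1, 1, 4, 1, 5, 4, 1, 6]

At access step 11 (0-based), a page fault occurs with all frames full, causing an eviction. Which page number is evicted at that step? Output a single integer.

Step 0: ref 1 -> FAULT, frames=[1,-,-,-]
Step 1: ref 3 -> FAULT, frames=[1,3,-,-]
Step 2: ref 5 -> FAULT, frames=[1,3,5,-]
Step 3: ref 1 -> HIT, frames=[1,3,5,-]
Step 4: ref 1 -> HIT, frames=[1,3,5,-]
Step 5: ref 1 -> HIT, frames=[1,3,5,-]
Step 6: ref 4 -> FAULT, frames=[1,3,5,4]
Step 7: ref 1 -> HIT, frames=[1,3,5,4]
Step 8: ref 5 -> HIT, frames=[1,3,5,4]
Step 9: ref 4 -> HIT, frames=[1,3,5,4]
Step 10: ref 1 -> HIT, frames=[1,3,5,4]
Step 11: ref 6 -> FAULT, evict 1, frames=[6,3,5,4]
At step 11: evicted page 1

Answer: 1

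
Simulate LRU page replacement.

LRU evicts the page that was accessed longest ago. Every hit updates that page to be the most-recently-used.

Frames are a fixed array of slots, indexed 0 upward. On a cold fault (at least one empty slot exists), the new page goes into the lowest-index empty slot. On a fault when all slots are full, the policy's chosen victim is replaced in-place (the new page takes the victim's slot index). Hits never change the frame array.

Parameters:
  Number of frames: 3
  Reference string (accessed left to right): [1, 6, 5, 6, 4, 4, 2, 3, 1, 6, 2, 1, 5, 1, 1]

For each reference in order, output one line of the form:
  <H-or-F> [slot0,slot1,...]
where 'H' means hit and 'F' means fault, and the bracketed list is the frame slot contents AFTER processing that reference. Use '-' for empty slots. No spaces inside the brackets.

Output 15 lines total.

F [1,-,-]
F [1,6,-]
F [1,6,5]
H [1,6,5]
F [4,6,5]
H [4,6,5]
F [4,6,2]
F [4,3,2]
F [1,3,2]
F [1,3,6]
F [1,2,6]
H [1,2,6]
F [1,2,5]
H [1,2,5]
H [1,2,5]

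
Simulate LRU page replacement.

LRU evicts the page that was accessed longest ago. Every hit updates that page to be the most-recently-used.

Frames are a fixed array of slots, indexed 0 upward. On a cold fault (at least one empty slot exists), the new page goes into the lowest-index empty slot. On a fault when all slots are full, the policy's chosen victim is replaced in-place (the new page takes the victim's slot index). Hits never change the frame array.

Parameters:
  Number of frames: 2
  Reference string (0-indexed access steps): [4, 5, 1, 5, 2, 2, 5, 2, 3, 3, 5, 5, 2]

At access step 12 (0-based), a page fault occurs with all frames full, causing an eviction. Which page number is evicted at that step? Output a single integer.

Step 0: ref 4 -> FAULT, frames=[4,-]
Step 1: ref 5 -> FAULT, frames=[4,5]
Step 2: ref 1 -> FAULT, evict 4, frames=[1,5]
Step 3: ref 5 -> HIT, frames=[1,5]
Step 4: ref 2 -> FAULT, evict 1, frames=[2,5]
Step 5: ref 2 -> HIT, frames=[2,5]
Step 6: ref 5 -> HIT, frames=[2,5]
Step 7: ref 2 -> HIT, frames=[2,5]
Step 8: ref 3 -> FAULT, evict 5, frames=[2,3]
Step 9: ref 3 -> HIT, frames=[2,3]
Step 10: ref 5 -> FAULT, evict 2, frames=[5,3]
Step 11: ref 5 -> HIT, frames=[5,3]
Step 12: ref 2 -> FAULT, evict 3, frames=[5,2]
At step 12: evicted page 3

Answer: 3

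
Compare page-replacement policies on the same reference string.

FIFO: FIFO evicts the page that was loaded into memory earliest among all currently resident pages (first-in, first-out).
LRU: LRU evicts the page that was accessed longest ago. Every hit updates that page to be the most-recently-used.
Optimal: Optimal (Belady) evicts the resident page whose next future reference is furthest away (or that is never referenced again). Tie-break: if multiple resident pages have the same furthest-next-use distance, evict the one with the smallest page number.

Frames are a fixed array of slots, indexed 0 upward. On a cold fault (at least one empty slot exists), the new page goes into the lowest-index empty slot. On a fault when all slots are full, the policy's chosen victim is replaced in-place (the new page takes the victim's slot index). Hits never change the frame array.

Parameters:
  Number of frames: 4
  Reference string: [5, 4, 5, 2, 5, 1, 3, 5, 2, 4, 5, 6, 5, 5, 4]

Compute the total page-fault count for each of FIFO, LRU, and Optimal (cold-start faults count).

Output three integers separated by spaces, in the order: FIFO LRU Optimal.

Answer: 8 7 6

Derivation:
--- FIFO ---
  step 0: ref 5 -> FAULT, frames=[5,-,-,-] (faults so far: 1)
  step 1: ref 4 -> FAULT, frames=[5,4,-,-] (faults so far: 2)
  step 2: ref 5 -> HIT, frames=[5,4,-,-] (faults so far: 2)
  step 3: ref 2 -> FAULT, frames=[5,4,2,-] (faults so far: 3)
  step 4: ref 5 -> HIT, frames=[5,4,2,-] (faults so far: 3)
  step 5: ref 1 -> FAULT, frames=[5,4,2,1] (faults so far: 4)
  step 6: ref 3 -> FAULT, evict 5, frames=[3,4,2,1] (faults so far: 5)
  step 7: ref 5 -> FAULT, evict 4, frames=[3,5,2,1] (faults so far: 6)
  step 8: ref 2 -> HIT, frames=[3,5,2,1] (faults so far: 6)
  step 9: ref 4 -> FAULT, evict 2, frames=[3,5,4,1] (faults so far: 7)
  step 10: ref 5 -> HIT, frames=[3,5,4,1] (faults so far: 7)
  step 11: ref 6 -> FAULT, evict 1, frames=[3,5,4,6] (faults so far: 8)
  step 12: ref 5 -> HIT, frames=[3,5,4,6] (faults so far: 8)
  step 13: ref 5 -> HIT, frames=[3,5,4,6] (faults so far: 8)
  step 14: ref 4 -> HIT, frames=[3,5,4,6] (faults so far: 8)
  FIFO total faults: 8
--- LRU ---
  step 0: ref 5 -> FAULT, frames=[5,-,-,-] (faults so far: 1)
  step 1: ref 4 -> FAULT, frames=[5,4,-,-] (faults so far: 2)
  step 2: ref 5 -> HIT, frames=[5,4,-,-] (faults so far: 2)
  step 3: ref 2 -> FAULT, frames=[5,4,2,-] (faults so far: 3)
  step 4: ref 5 -> HIT, frames=[5,4,2,-] (faults so far: 3)
  step 5: ref 1 -> FAULT, frames=[5,4,2,1] (faults so far: 4)
  step 6: ref 3 -> FAULT, evict 4, frames=[5,3,2,1] (faults so far: 5)
  step 7: ref 5 -> HIT, frames=[5,3,2,1] (faults so far: 5)
  step 8: ref 2 -> HIT, frames=[5,3,2,1] (faults so far: 5)
  step 9: ref 4 -> FAULT, evict 1, frames=[5,3,2,4] (faults so far: 6)
  step 10: ref 5 -> HIT, frames=[5,3,2,4] (faults so far: 6)
  step 11: ref 6 -> FAULT, evict 3, frames=[5,6,2,4] (faults so far: 7)
  step 12: ref 5 -> HIT, frames=[5,6,2,4] (faults so far: 7)
  step 13: ref 5 -> HIT, frames=[5,6,2,4] (faults so far: 7)
  step 14: ref 4 -> HIT, frames=[5,6,2,4] (faults so far: 7)
  LRU total faults: 7
--- Optimal ---
  step 0: ref 5 -> FAULT, frames=[5,-,-,-] (faults so far: 1)
  step 1: ref 4 -> FAULT, frames=[5,4,-,-] (faults so far: 2)
  step 2: ref 5 -> HIT, frames=[5,4,-,-] (faults so far: 2)
  step 3: ref 2 -> FAULT, frames=[5,4,2,-] (faults so far: 3)
  step 4: ref 5 -> HIT, frames=[5,4,2,-] (faults so far: 3)
  step 5: ref 1 -> FAULT, frames=[5,4,2,1] (faults so far: 4)
  step 6: ref 3 -> FAULT, evict 1, frames=[5,4,2,3] (faults so far: 5)
  step 7: ref 5 -> HIT, frames=[5,4,2,3] (faults so far: 5)
  step 8: ref 2 -> HIT, frames=[5,4,2,3] (faults so far: 5)
  step 9: ref 4 -> HIT, frames=[5,4,2,3] (faults so far: 5)
  step 10: ref 5 -> HIT, frames=[5,4,2,3] (faults so far: 5)
  step 11: ref 6 -> FAULT, evict 2, frames=[5,4,6,3] (faults so far: 6)
  step 12: ref 5 -> HIT, frames=[5,4,6,3] (faults so far: 6)
  step 13: ref 5 -> HIT, frames=[5,4,6,3] (faults so far: 6)
  step 14: ref 4 -> HIT, frames=[5,4,6,3] (faults so far: 6)
  Optimal total faults: 6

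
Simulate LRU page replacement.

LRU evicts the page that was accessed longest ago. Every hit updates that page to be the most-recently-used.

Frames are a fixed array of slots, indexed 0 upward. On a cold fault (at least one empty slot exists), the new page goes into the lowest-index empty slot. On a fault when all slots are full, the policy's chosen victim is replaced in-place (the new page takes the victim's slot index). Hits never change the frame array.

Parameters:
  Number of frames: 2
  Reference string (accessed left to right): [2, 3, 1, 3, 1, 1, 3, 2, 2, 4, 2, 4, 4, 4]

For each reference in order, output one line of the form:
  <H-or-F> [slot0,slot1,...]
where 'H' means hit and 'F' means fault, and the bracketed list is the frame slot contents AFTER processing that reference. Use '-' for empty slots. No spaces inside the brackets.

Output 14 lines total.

F [2,-]
F [2,3]
F [1,3]
H [1,3]
H [1,3]
H [1,3]
H [1,3]
F [2,3]
H [2,3]
F [2,4]
H [2,4]
H [2,4]
H [2,4]
H [2,4]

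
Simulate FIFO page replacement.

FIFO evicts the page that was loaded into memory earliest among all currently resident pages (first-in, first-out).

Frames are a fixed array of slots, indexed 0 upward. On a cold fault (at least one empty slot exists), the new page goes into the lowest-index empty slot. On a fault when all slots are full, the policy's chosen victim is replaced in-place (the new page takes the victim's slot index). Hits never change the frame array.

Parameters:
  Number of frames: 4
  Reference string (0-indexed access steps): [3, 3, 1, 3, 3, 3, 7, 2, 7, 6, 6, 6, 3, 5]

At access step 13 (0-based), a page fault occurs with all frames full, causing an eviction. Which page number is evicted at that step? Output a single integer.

Answer: 7

Derivation:
Step 0: ref 3 -> FAULT, frames=[3,-,-,-]
Step 1: ref 3 -> HIT, frames=[3,-,-,-]
Step 2: ref 1 -> FAULT, frames=[3,1,-,-]
Step 3: ref 3 -> HIT, frames=[3,1,-,-]
Step 4: ref 3 -> HIT, frames=[3,1,-,-]
Step 5: ref 3 -> HIT, frames=[3,1,-,-]
Step 6: ref 7 -> FAULT, frames=[3,1,7,-]
Step 7: ref 2 -> FAULT, frames=[3,1,7,2]
Step 8: ref 7 -> HIT, frames=[3,1,7,2]
Step 9: ref 6 -> FAULT, evict 3, frames=[6,1,7,2]
Step 10: ref 6 -> HIT, frames=[6,1,7,2]
Step 11: ref 6 -> HIT, frames=[6,1,7,2]
Step 12: ref 3 -> FAULT, evict 1, frames=[6,3,7,2]
Step 13: ref 5 -> FAULT, evict 7, frames=[6,3,5,2]
At step 13: evicted page 7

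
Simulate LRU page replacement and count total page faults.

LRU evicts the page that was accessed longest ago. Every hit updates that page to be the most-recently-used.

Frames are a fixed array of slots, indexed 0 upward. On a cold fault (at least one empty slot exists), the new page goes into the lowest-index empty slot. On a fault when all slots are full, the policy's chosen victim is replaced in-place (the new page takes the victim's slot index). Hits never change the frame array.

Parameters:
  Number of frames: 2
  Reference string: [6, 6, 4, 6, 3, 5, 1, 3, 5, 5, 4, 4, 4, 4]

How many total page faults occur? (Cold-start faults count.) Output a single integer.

Answer: 8

Derivation:
Step 0: ref 6 → FAULT, frames=[6,-]
Step 1: ref 6 → HIT, frames=[6,-]
Step 2: ref 4 → FAULT, frames=[6,4]
Step 3: ref 6 → HIT, frames=[6,4]
Step 4: ref 3 → FAULT (evict 4), frames=[6,3]
Step 5: ref 5 → FAULT (evict 6), frames=[5,3]
Step 6: ref 1 → FAULT (evict 3), frames=[5,1]
Step 7: ref 3 → FAULT (evict 5), frames=[3,1]
Step 8: ref 5 → FAULT (evict 1), frames=[3,5]
Step 9: ref 5 → HIT, frames=[3,5]
Step 10: ref 4 → FAULT (evict 3), frames=[4,5]
Step 11: ref 4 → HIT, frames=[4,5]
Step 12: ref 4 → HIT, frames=[4,5]
Step 13: ref 4 → HIT, frames=[4,5]
Total faults: 8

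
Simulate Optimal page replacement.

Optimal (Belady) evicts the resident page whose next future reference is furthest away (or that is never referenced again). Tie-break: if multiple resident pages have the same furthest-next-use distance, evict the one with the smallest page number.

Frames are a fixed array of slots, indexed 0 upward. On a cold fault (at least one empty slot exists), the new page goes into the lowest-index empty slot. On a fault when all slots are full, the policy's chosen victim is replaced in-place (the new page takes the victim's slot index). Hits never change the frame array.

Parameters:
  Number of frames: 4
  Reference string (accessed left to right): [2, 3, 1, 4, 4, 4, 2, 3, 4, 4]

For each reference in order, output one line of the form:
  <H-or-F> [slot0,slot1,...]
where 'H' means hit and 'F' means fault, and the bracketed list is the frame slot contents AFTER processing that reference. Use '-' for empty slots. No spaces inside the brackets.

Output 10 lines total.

F [2,-,-,-]
F [2,3,-,-]
F [2,3,1,-]
F [2,3,1,4]
H [2,3,1,4]
H [2,3,1,4]
H [2,3,1,4]
H [2,3,1,4]
H [2,3,1,4]
H [2,3,1,4]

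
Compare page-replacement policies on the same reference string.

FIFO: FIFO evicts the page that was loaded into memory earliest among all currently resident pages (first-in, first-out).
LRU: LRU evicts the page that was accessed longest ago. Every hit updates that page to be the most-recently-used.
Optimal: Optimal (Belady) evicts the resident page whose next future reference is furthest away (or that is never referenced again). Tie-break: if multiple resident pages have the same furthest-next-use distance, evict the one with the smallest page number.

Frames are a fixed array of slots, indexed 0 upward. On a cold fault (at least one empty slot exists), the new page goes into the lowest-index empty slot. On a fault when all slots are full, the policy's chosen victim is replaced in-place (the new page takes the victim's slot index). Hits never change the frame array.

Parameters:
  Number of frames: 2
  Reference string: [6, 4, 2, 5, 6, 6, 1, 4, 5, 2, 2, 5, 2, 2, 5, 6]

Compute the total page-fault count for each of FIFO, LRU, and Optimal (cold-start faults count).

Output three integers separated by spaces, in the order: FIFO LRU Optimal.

Answer: 10 10 8

Derivation:
--- FIFO ---
  step 0: ref 6 -> FAULT, frames=[6,-] (faults so far: 1)
  step 1: ref 4 -> FAULT, frames=[6,4] (faults so far: 2)
  step 2: ref 2 -> FAULT, evict 6, frames=[2,4] (faults so far: 3)
  step 3: ref 5 -> FAULT, evict 4, frames=[2,5] (faults so far: 4)
  step 4: ref 6 -> FAULT, evict 2, frames=[6,5] (faults so far: 5)
  step 5: ref 6 -> HIT, frames=[6,5] (faults so far: 5)
  step 6: ref 1 -> FAULT, evict 5, frames=[6,1] (faults so far: 6)
  step 7: ref 4 -> FAULT, evict 6, frames=[4,1] (faults so far: 7)
  step 8: ref 5 -> FAULT, evict 1, frames=[4,5] (faults so far: 8)
  step 9: ref 2 -> FAULT, evict 4, frames=[2,5] (faults so far: 9)
  step 10: ref 2 -> HIT, frames=[2,5] (faults so far: 9)
  step 11: ref 5 -> HIT, frames=[2,5] (faults so far: 9)
  step 12: ref 2 -> HIT, frames=[2,5] (faults so far: 9)
  step 13: ref 2 -> HIT, frames=[2,5] (faults so far: 9)
  step 14: ref 5 -> HIT, frames=[2,5] (faults so far: 9)
  step 15: ref 6 -> FAULT, evict 5, frames=[2,6] (faults so far: 10)
  FIFO total faults: 10
--- LRU ---
  step 0: ref 6 -> FAULT, frames=[6,-] (faults so far: 1)
  step 1: ref 4 -> FAULT, frames=[6,4] (faults so far: 2)
  step 2: ref 2 -> FAULT, evict 6, frames=[2,4] (faults so far: 3)
  step 3: ref 5 -> FAULT, evict 4, frames=[2,5] (faults so far: 4)
  step 4: ref 6 -> FAULT, evict 2, frames=[6,5] (faults so far: 5)
  step 5: ref 6 -> HIT, frames=[6,5] (faults so far: 5)
  step 6: ref 1 -> FAULT, evict 5, frames=[6,1] (faults so far: 6)
  step 7: ref 4 -> FAULT, evict 6, frames=[4,1] (faults so far: 7)
  step 8: ref 5 -> FAULT, evict 1, frames=[4,5] (faults so far: 8)
  step 9: ref 2 -> FAULT, evict 4, frames=[2,5] (faults so far: 9)
  step 10: ref 2 -> HIT, frames=[2,5] (faults so far: 9)
  step 11: ref 5 -> HIT, frames=[2,5] (faults so far: 9)
  step 12: ref 2 -> HIT, frames=[2,5] (faults so far: 9)
  step 13: ref 2 -> HIT, frames=[2,5] (faults so far: 9)
  step 14: ref 5 -> HIT, frames=[2,5] (faults so far: 9)
  step 15: ref 6 -> FAULT, evict 2, frames=[6,5] (faults so far: 10)
  LRU total faults: 10
--- Optimal ---
  step 0: ref 6 -> FAULT, frames=[6,-] (faults so far: 1)
  step 1: ref 4 -> FAULT, frames=[6,4] (faults so far: 2)
  step 2: ref 2 -> FAULT, evict 4, frames=[6,2] (faults so far: 3)
  step 3: ref 5 -> FAULT, evict 2, frames=[6,5] (faults so far: 4)
  step 4: ref 6 -> HIT, frames=[6,5] (faults so far: 4)
  step 5: ref 6 -> HIT, frames=[6,5] (faults so far: 4)
  step 6: ref 1 -> FAULT, evict 6, frames=[1,5] (faults so far: 5)
  step 7: ref 4 -> FAULT, evict 1, frames=[4,5] (faults so far: 6)
  step 8: ref 5 -> HIT, frames=[4,5] (faults so far: 6)
  step 9: ref 2 -> FAULT, evict 4, frames=[2,5] (faults so far: 7)
  step 10: ref 2 -> HIT, frames=[2,5] (faults so far: 7)
  step 11: ref 5 -> HIT, frames=[2,5] (faults so far: 7)
  step 12: ref 2 -> HIT, frames=[2,5] (faults so far: 7)
  step 13: ref 2 -> HIT, frames=[2,5] (faults so far: 7)
  step 14: ref 5 -> HIT, frames=[2,5] (faults so far: 7)
  step 15: ref 6 -> FAULT, evict 2, frames=[6,5] (faults so far: 8)
  Optimal total faults: 8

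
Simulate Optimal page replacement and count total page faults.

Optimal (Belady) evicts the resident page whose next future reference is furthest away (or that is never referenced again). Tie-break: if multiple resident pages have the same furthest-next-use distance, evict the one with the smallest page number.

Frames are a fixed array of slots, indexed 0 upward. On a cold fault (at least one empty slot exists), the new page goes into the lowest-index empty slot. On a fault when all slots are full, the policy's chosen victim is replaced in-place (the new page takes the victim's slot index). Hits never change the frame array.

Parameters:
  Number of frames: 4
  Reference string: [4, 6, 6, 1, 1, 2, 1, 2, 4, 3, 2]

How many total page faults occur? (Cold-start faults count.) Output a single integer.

Answer: 5

Derivation:
Step 0: ref 4 → FAULT, frames=[4,-,-,-]
Step 1: ref 6 → FAULT, frames=[4,6,-,-]
Step 2: ref 6 → HIT, frames=[4,6,-,-]
Step 3: ref 1 → FAULT, frames=[4,6,1,-]
Step 4: ref 1 → HIT, frames=[4,6,1,-]
Step 5: ref 2 → FAULT, frames=[4,6,1,2]
Step 6: ref 1 → HIT, frames=[4,6,1,2]
Step 7: ref 2 → HIT, frames=[4,6,1,2]
Step 8: ref 4 → HIT, frames=[4,6,1,2]
Step 9: ref 3 → FAULT (evict 1), frames=[4,6,3,2]
Step 10: ref 2 → HIT, frames=[4,6,3,2]
Total faults: 5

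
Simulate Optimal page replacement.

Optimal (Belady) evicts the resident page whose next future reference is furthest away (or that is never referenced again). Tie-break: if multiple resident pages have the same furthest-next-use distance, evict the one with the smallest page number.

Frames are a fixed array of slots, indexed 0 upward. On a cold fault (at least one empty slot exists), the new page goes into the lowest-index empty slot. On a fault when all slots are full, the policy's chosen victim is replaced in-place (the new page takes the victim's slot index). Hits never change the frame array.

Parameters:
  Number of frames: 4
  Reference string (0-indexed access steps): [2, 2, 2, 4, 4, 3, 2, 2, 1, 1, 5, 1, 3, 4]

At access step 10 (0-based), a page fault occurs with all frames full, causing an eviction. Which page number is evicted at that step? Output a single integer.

Step 0: ref 2 -> FAULT, frames=[2,-,-,-]
Step 1: ref 2 -> HIT, frames=[2,-,-,-]
Step 2: ref 2 -> HIT, frames=[2,-,-,-]
Step 3: ref 4 -> FAULT, frames=[2,4,-,-]
Step 4: ref 4 -> HIT, frames=[2,4,-,-]
Step 5: ref 3 -> FAULT, frames=[2,4,3,-]
Step 6: ref 2 -> HIT, frames=[2,4,3,-]
Step 7: ref 2 -> HIT, frames=[2,4,3,-]
Step 8: ref 1 -> FAULT, frames=[2,4,3,1]
Step 9: ref 1 -> HIT, frames=[2,4,3,1]
Step 10: ref 5 -> FAULT, evict 2, frames=[5,4,3,1]
At step 10: evicted page 2

Answer: 2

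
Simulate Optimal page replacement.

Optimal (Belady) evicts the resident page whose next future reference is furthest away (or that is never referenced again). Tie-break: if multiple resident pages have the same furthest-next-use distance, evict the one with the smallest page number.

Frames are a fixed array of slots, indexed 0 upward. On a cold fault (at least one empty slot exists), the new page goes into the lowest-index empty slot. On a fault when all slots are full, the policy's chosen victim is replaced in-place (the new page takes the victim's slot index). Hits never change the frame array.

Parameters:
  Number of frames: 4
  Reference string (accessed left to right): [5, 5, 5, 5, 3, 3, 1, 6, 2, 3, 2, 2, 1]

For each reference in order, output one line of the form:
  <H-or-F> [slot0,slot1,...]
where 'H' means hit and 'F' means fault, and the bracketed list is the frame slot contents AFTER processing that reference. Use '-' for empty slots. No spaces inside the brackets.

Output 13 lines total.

F [5,-,-,-]
H [5,-,-,-]
H [5,-,-,-]
H [5,-,-,-]
F [5,3,-,-]
H [5,3,-,-]
F [5,3,1,-]
F [5,3,1,6]
F [2,3,1,6]
H [2,3,1,6]
H [2,3,1,6]
H [2,3,1,6]
H [2,3,1,6]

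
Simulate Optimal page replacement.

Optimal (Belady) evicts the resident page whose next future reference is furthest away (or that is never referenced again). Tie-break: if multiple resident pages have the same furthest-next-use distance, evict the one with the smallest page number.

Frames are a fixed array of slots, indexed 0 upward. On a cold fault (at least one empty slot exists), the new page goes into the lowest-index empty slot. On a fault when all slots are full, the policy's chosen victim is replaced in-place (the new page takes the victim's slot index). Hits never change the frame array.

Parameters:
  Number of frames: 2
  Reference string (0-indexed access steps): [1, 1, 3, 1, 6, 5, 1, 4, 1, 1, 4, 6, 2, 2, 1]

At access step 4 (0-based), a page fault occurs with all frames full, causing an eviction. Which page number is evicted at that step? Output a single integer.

Step 0: ref 1 -> FAULT, frames=[1,-]
Step 1: ref 1 -> HIT, frames=[1,-]
Step 2: ref 3 -> FAULT, frames=[1,3]
Step 3: ref 1 -> HIT, frames=[1,3]
Step 4: ref 6 -> FAULT, evict 3, frames=[1,6]
At step 4: evicted page 3

Answer: 3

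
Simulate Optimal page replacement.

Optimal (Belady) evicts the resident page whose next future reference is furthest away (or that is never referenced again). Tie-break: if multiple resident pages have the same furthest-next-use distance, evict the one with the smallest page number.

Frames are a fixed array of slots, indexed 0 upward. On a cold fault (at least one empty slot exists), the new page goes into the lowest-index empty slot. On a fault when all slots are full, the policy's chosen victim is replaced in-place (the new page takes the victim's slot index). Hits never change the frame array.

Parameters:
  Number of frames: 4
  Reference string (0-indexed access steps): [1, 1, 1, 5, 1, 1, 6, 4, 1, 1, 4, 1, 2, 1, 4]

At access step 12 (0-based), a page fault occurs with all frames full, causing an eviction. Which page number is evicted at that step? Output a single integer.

Step 0: ref 1 -> FAULT, frames=[1,-,-,-]
Step 1: ref 1 -> HIT, frames=[1,-,-,-]
Step 2: ref 1 -> HIT, frames=[1,-,-,-]
Step 3: ref 5 -> FAULT, frames=[1,5,-,-]
Step 4: ref 1 -> HIT, frames=[1,5,-,-]
Step 5: ref 1 -> HIT, frames=[1,5,-,-]
Step 6: ref 6 -> FAULT, frames=[1,5,6,-]
Step 7: ref 4 -> FAULT, frames=[1,5,6,4]
Step 8: ref 1 -> HIT, frames=[1,5,6,4]
Step 9: ref 1 -> HIT, frames=[1,5,6,4]
Step 10: ref 4 -> HIT, frames=[1,5,6,4]
Step 11: ref 1 -> HIT, frames=[1,5,6,4]
Step 12: ref 2 -> FAULT, evict 5, frames=[1,2,6,4]
At step 12: evicted page 5

Answer: 5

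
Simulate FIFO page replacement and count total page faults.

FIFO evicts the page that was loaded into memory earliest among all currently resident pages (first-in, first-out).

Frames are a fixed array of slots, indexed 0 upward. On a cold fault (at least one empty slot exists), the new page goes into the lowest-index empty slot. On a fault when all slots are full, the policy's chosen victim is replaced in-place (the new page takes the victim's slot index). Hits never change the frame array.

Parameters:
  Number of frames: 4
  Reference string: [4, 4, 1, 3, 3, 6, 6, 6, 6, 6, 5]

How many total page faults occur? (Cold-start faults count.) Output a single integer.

Answer: 5

Derivation:
Step 0: ref 4 → FAULT, frames=[4,-,-,-]
Step 1: ref 4 → HIT, frames=[4,-,-,-]
Step 2: ref 1 → FAULT, frames=[4,1,-,-]
Step 3: ref 3 → FAULT, frames=[4,1,3,-]
Step 4: ref 3 → HIT, frames=[4,1,3,-]
Step 5: ref 6 → FAULT, frames=[4,1,3,6]
Step 6: ref 6 → HIT, frames=[4,1,3,6]
Step 7: ref 6 → HIT, frames=[4,1,3,6]
Step 8: ref 6 → HIT, frames=[4,1,3,6]
Step 9: ref 6 → HIT, frames=[4,1,3,6]
Step 10: ref 5 → FAULT (evict 4), frames=[5,1,3,6]
Total faults: 5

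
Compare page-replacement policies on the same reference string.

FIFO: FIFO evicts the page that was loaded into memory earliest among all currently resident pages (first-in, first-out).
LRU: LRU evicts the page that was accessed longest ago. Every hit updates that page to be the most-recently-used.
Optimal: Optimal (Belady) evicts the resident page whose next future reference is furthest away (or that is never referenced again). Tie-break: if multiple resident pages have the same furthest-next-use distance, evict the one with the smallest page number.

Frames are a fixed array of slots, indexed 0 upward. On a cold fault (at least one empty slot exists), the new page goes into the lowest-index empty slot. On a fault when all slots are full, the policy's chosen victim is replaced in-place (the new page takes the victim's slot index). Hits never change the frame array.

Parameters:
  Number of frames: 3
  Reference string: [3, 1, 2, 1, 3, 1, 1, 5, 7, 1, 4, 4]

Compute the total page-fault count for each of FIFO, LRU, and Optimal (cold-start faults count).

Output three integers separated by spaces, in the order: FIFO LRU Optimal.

--- FIFO ---
  step 0: ref 3 -> FAULT, frames=[3,-,-] (faults so far: 1)
  step 1: ref 1 -> FAULT, frames=[3,1,-] (faults so far: 2)
  step 2: ref 2 -> FAULT, frames=[3,1,2] (faults so far: 3)
  step 3: ref 1 -> HIT, frames=[3,1,2] (faults so far: 3)
  step 4: ref 3 -> HIT, frames=[3,1,2] (faults so far: 3)
  step 5: ref 1 -> HIT, frames=[3,1,2] (faults so far: 3)
  step 6: ref 1 -> HIT, frames=[3,1,2] (faults so far: 3)
  step 7: ref 5 -> FAULT, evict 3, frames=[5,1,2] (faults so far: 4)
  step 8: ref 7 -> FAULT, evict 1, frames=[5,7,2] (faults so far: 5)
  step 9: ref 1 -> FAULT, evict 2, frames=[5,7,1] (faults so far: 6)
  step 10: ref 4 -> FAULT, evict 5, frames=[4,7,1] (faults so far: 7)
  step 11: ref 4 -> HIT, frames=[4,7,1] (faults so far: 7)
  FIFO total faults: 7
--- LRU ---
  step 0: ref 3 -> FAULT, frames=[3,-,-] (faults so far: 1)
  step 1: ref 1 -> FAULT, frames=[3,1,-] (faults so far: 2)
  step 2: ref 2 -> FAULT, frames=[3,1,2] (faults so far: 3)
  step 3: ref 1 -> HIT, frames=[3,1,2] (faults so far: 3)
  step 4: ref 3 -> HIT, frames=[3,1,2] (faults so far: 3)
  step 5: ref 1 -> HIT, frames=[3,1,2] (faults so far: 3)
  step 6: ref 1 -> HIT, frames=[3,1,2] (faults so far: 3)
  step 7: ref 5 -> FAULT, evict 2, frames=[3,1,5] (faults so far: 4)
  step 8: ref 7 -> FAULT, evict 3, frames=[7,1,5] (faults so far: 5)
  step 9: ref 1 -> HIT, frames=[7,1,5] (faults so far: 5)
  step 10: ref 4 -> FAULT, evict 5, frames=[7,1,4] (faults so far: 6)
  step 11: ref 4 -> HIT, frames=[7,1,4] (faults so far: 6)
  LRU total faults: 6
--- Optimal ---
  step 0: ref 3 -> FAULT, frames=[3,-,-] (faults so far: 1)
  step 1: ref 1 -> FAULT, frames=[3,1,-] (faults so far: 2)
  step 2: ref 2 -> FAULT, frames=[3,1,2] (faults so far: 3)
  step 3: ref 1 -> HIT, frames=[3,1,2] (faults so far: 3)
  step 4: ref 3 -> HIT, frames=[3,1,2] (faults so far: 3)
  step 5: ref 1 -> HIT, frames=[3,1,2] (faults so far: 3)
  step 6: ref 1 -> HIT, frames=[3,1,2] (faults so far: 3)
  step 7: ref 5 -> FAULT, evict 2, frames=[3,1,5] (faults so far: 4)
  step 8: ref 7 -> FAULT, evict 3, frames=[7,1,5] (faults so far: 5)
  step 9: ref 1 -> HIT, frames=[7,1,5] (faults so far: 5)
  step 10: ref 4 -> FAULT, evict 1, frames=[7,4,5] (faults so far: 6)
  step 11: ref 4 -> HIT, frames=[7,4,5] (faults so far: 6)
  Optimal total faults: 6

Answer: 7 6 6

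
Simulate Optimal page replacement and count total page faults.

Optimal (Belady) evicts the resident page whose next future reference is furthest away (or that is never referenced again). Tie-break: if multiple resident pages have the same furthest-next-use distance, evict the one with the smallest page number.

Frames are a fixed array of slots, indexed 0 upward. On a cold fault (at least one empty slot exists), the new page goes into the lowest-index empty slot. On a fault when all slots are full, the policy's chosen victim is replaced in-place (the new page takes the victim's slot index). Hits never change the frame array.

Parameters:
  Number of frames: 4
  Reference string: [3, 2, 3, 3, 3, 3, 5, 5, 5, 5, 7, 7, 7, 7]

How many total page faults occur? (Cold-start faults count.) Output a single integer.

Step 0: ref 3 → FAULT, frames=[3,-,-,-]
Step 1: ref 2 → FAULT, frames=[3,2,-,-]
Step 2: ref 3 → HIT, frames=[3,2,-,-]
Step 3: ref 3 → HIT, frames=[3,2,-,-]
Step 4: ref 3 → HIT, frames=[3,2,-,-]
Step 5: ref 3 → HIT, frames=[3,2,-,-]
Step 6: ref 5 → FAULT, frames=[3,2,5,-]
Step 7: ref 5 → HIT, frames=[3,2,5,-]
Step 8: ref 5 → HIT, frames=[3,2,5,-]
Step 9: ref 5 → HIT, frames=[3,2,5,-]
Step 10: ref 7 → FAULT, frames=[3,2,5,7]
Step 11: ref 7 → HIT, frames=[3,2,5,7]
Step 12: ref 7 → HIT, frames=[3,2,5,7]
Step 13: ref 7 → HIT, frames=[3,2,5,7]
Total faults: 4

Answer: 4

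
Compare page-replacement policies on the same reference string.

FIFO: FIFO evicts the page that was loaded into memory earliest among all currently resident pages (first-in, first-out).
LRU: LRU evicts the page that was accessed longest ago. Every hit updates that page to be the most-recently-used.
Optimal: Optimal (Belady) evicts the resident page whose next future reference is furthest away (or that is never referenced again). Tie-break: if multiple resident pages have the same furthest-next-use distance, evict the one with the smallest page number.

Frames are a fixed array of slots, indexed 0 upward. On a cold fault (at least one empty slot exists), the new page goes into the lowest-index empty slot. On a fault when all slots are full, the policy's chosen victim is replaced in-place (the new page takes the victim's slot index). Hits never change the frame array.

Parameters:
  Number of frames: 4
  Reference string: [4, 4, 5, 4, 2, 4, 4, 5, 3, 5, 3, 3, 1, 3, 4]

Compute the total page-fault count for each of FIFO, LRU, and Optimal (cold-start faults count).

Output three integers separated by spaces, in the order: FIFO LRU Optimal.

--- FIFO ---
  step 0: ref 4 -> FAULT, frames=[4,-,-,-] (faults so far: 1)
  step 1: ref 4 -> HIT, frames=[4,-,-,-] (faults so far: 1)
  step 2: ref 5 -> FAULT, frames=[4,5,-,-] (faults so far: 2)
  step 3: ref 4 -> HIT, frames=[4,5,-,-] (faults so far: 2)
  step 4: ref 2 -> FAULT, frames=[4,5,2,-] (faults so far: 3)
  step 5: ref 4 -> HIT, frames=[4,5,2,-] (faults so far: 3)
  step 6: ref 4 -> HIT, frames=[4,5,2,-] (faults so far: 3)
  step 7: ref 5 -> HIT, frames=[4,5,2,-] (faults so far: 3)
  step 8: ref 3 -> FAULT, frames=[4,5,2,3] (faults so far: 4)
  step 9: ref 5 -> HIT, frames=[4,5,2,3] (faults so far: 4)
  step 10: ref 3 -> HIT, frames=[4,5,2,3] (faults so far: 4)
  step 11: ref 3 -> HIT, frames=[4,5,2,3] (faults so far: 4)
  step 12: ref 1 -> FAULT, evict 4, frames=[1,5,2,3] (faults so far: 5)
  step 13: ref 3 -> HIT, frames=[1,5,2,3] (faults so far: 5)
  step 14: ref 4 -> FAULT, evict 5, frames=[1,4,2,3] (faults so far: 6)
  FIFO total faults: 6
--- LRU ---
  step 0: ref 4 -> FAULT, frames=[4,-,-,-] (faults so far: 1)
  step 1: ref 4 -> HIT, frames=[4,-,-,-] (faults so far: 1)
  step 2: ref 5 -> FAULT, frames=[4,5,-,-] (faults so far: 2)
  step 3: ref 4 -> HIT, frames=[4,5,-,-] (faults so far: 2)
  step 4: ref 2 -> FAULT, frames=[4,5,2,-] (faults so far: 3)
  step 5: ref 4 -> HIT, frames=[4,5,2,-] (faults so far: 3)
  step 6: ref 4 -> HIT, frames=[4,5,2,-] (faults so far: 3)
  step 7: ref 5 -> HIT, frames=[4,5,2,-] (faults so far: 3)
  step 8: ref 3 -> FAULT, frames=[4,5,2,3] (faults so far: 4)
  step 9: ref 5 -> HIT, frames=[4,5,2,3] (faults so far: 4)
  step 10: ref 3 -> HIT, frames=[4,5,2,3] (faults so far: 4)
  step 11: ref 3 -> HIT, frames=[4,5,2,3] (faults so far: 4)
  step 12: ref 1 -> FAULT, evict 2, frames=[4,5,1,3] (faults so far: 5)
  step 13: ref 3 -> HIT, frames=[4,5,1,3] (faults so far: 5)
  step 14: ref 4 -> HIT, frames=[4,5,1,3] (faults so far: 5)
  LRU total faults: 5
--- Optimal ---
  step 0: ref 4 -> FAULT, frames=[4,-,-,-] (faults so far: 1)
  step 1: ref 4 -> HIT, frames=[4,-,-,-] (faults so far: 1)
  step 2: ref 5 -> FAULT, frames=[4,5,-,-] (faults so far: 2)
  step 3: ref 4 -> HIT, frames=[4,5,-,-] (faults so far: 2)
  step 4: ref 2 -> FAULT, frames=[4,5,2,-] (faults so far: 3)
  step 5: ref 4 -> HIT, frames=[4,5,2,-] (faults so far: 3)
  step 6: ref 4 -> HIT, frames=[4,5,2,-] (faults so far: 3)
  step 7: ref 5 -> HIT, frames=[4,5,2,-] (faults so far: 3)
  step 8: ref 3 -> FAULT, frames=[4,5,2,3] (faults so far: 4)
  step 9: ref 5 -> HIT, frames=[4,5,2,3] (faults so far: 4)
  step 10: ref 3 -> HIT, frames=[4,5,2,3] (faults so far: 4)
  step 11: ref 3 -> HIT, frames=[4,5,2,3] (faults so far: 4)
  step 12: ref 1 -> FAULT, evict 2, frames=[4,5,1,3] (faults so far: 5)
  step 13: ref 3 -> HIT, frames=[4,5,1,3] (faults so far: 5)
  step 14: ref 4 -> HIT, frames=[4,5,1,3] (faults so far: 5)
  Optimal total faults: 5

Answer: 6 5 5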